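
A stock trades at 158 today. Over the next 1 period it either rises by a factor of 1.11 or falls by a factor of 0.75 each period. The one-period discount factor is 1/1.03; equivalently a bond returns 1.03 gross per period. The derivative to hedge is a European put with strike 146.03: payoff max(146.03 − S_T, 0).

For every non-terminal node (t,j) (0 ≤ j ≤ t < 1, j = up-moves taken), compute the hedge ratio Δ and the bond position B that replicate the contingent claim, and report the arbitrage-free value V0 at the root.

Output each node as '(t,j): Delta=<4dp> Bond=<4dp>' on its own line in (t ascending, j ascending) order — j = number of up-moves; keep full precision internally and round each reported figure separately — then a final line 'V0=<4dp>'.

(0,0): Delta=-0.4840 Bond=82.4118
V0=5.9396

Risk-neutral probability p* = (R−d)/(u−d) = (1.03−0.75)/(1.11−0.75) = 0.7778.
Terminal payoffs: V(1,0)=27.5300, V(1,1)=0.0000
Node (0,0) S=158.0000: V=(p*·0.0000+(1−p*)·27.5300)/1.03=5.9396; Δ=(0.0000−27.5300)/(175.3800−118.5000)=-0.4840; B=V−Δ·S=82.4118
Check: Δ(0,0)·S0 + B(0,0) = 5.9396 = V0.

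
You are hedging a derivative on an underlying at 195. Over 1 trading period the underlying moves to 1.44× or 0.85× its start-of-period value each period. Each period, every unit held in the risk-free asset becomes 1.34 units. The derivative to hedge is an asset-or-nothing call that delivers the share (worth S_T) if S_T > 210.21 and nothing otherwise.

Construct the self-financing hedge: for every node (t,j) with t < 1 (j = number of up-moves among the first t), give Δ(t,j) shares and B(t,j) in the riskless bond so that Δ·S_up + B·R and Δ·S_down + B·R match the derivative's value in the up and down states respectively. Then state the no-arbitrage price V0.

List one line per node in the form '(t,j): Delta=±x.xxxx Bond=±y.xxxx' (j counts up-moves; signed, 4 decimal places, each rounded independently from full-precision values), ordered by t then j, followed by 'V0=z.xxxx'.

Risk-neutral probability p* = (R−d)/(u−d) = (1.34−0.85)/(1.44−0.85) = 0.8305.
Payoff layer (t=1): V(1,0)=0.0000, V(1,1)=280.8000
Node (0,0) S=195.0000: V=(p*·280.8000+(1−p*)·0.0000)/1.34=174.0349; Δ=(280.8000−0.0000)/(280.8000−165.7500)=2.4407; B=V−Δ·S=-301.8973
Self-financing check: at every node Δ·S+B equals the discounted successor values.

(0,0): Delta=2.4407 Bond=-301.8973
V0=174.0349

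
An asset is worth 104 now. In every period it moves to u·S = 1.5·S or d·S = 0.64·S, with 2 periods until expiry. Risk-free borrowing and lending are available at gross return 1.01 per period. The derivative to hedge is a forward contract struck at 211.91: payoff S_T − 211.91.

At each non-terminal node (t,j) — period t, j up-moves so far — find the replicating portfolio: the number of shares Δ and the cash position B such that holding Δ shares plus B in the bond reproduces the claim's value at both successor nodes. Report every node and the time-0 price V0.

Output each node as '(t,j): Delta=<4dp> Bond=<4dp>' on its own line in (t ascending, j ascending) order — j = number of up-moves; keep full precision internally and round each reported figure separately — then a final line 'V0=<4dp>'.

(0,0): Delta=1.0000 Bond=-207.7345
(1,0): Delta=1.0000 Bond=-209.8119
(1,1): Delta=1.0000 Bond=-209.8119
V0=-103.7345

The replicating-portfolio and risk-neutral prices coincide; use p* = (1.01−0.64)/(1.5−0.64) = 0.4302 for the latter.
Terminal payoffs: V(2,0)=-169.3116, V(2,1)=-112.0700, V(2,2)=22.0900
(1,0): S=66.5600. Δ = (V_up−V_dn)/(S_up−S_dn) = (-112.0700−-169.3116)/(99.8400−42.5984) = 1.0000. V = [p*·-112.0700 + (1−p*)·-169.3116]/1.01 = -143.2519. B = V − Δ·S = -209.8119.
(1,1): S=156.0000. Δ = (V_up−V_dn)/(S_up−S_dn) = (22.0900−-112.0700)/(234.0000−99.8400) = 1.0000. V = [p*·22.0900 + (1−p*)·-112.0700]/1.01 = -53.8119. B = V − Δ·S = -209.8119.
(0,0): S=104.0000. Δ = (V_up−V_dn)/(S_up−S_dn) = (-53.8119−-143.2519)/(156.0000−66.5600) = 1.0000. V = [p*·-53.8119 + (1−p*)·-143.2519]/1.01 = -103.7345. B = V − Δ·S = -207.7345.
Check: Δ(0,0)·S0 + B(0,0) = -103.7345 = V0.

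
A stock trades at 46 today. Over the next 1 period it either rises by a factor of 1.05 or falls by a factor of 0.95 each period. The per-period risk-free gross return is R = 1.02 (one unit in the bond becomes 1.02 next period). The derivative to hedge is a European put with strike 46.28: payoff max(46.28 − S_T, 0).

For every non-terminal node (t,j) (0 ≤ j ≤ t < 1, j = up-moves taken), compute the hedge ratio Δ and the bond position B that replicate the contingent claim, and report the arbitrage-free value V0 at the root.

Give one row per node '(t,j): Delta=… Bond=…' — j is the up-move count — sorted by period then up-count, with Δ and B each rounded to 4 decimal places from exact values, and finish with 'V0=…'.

Risk-neutral probability p* = (R−d)/(u−d) = (1.02−0.95)/(1.05−0.95) = 0.7000.
Terminal payoffs: V(1,0)=2.5800, V(1,1)=0.0000
Node (0,0) S=46.0000: V=(p*·0.0000+(1−p*)·2.5800)/1.02=0.7588; Δ=(0.0000−2.5800)/(48.3000−43.7000)=-0.5609; B=V−Δ·S=26.5588
Root portfolio cost Δ·46+B reproduces V0=0.7588.

(0,0): Delta=-0.5609 Bond=26.5588
V0=0.7588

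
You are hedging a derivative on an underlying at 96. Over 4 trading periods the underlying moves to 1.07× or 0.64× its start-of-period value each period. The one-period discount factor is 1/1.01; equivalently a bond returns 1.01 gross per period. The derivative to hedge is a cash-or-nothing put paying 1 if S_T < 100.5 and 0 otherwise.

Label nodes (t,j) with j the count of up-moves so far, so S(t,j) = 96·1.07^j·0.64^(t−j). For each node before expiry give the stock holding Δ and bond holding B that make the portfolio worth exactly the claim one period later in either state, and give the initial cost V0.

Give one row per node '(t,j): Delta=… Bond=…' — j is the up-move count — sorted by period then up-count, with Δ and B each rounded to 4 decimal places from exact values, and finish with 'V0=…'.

Since d<R<u, set p* = (R−d)/(u−d) = 0.8605; price each node as the discounted p*-expectation of its children.
At expiry t=4: V(4,0)=1.0000, V(4,1)=1.0000, V(4,2)=1.0000, V(4,3)=1.0000, V(4,4)=0.0000
Node (3,0) S=25.1658: V=(p*·1.0000+(1−p*)·1.0000)/1.01=0.9901; Δ=(1.0000−1.0000)/(26.9274−16.1061)=0.0000; B=V−Δ·S=0.9901
Node (3,1) S=42.0741: V=(p*·1.0000+(1−p*)·1.0000)/1.01=0.9901; Δ=(1.0000−1.0000)/(45.0193−26.9274)=0.0000; B=V−Δ·S=0.9901
Node (3,2) S=70.3427: V=(p*·1.0000+(1−p*)·1.0000)/1.01=0.9901; Δ=(1.0000−1.0000)/(75.2666−45.0193)=0.0000; B=V−Δ·S=0.9901
Node (3,3) S=117.6041: V=(p*·0.0000+(1−p*)·1.0000)/1.01=0.1382; Δ=(0.0000−1.0000)/(125.8364−75.2666)=-0.0198; B=V−Δ·S=2.4637
Node (2,0) S=39.3216: V=(p*·0.9901+(1−p*)·0.9901)/1.01=0.9803; Δ=(0.9901−0.9901)/(42.0741−25.1658)=0.0000; B=V−Δ·S=0.9803
Node (2,1) S=65.7408: V=(p*·0.9901+(1−p*)·0.9901)/1.01=0.9803; Δ=(0.9901−0.9901)/(70.3427−42.0741)=0.0000; B=V−Δ·S=0.9803
Node (2,2) S=109.9104: V=(p*·0.1382+(1−p*)·0.9901)/1.01=0.2545; Δ=(0.1382−0.9901)/(117.6041−70.3427)=-0.0180; B=V−Δ·S=2.2358
Node (1,0) S=61.4400: V=(p*·0.9803+(1−p*)·0.9803)/1.01=0.9706; Δ=(0.9803−0.9803)/(65.7408−39.3216)=0.0000; B=V−Δ·S=0.9706
Node (1,1) S=102.7200: V=(p*·0.2545+(1−p*)·0.9803)/1.01=0.3522; Δ=(0.2545−0.9803)/(109.9104−65.7408)=-0.0164; B=V−Δ·S=2.0402
Node (0,0) S=96.0000: V=(p*·0.3522+(1−p*)·0.9706)/1.01=0.4342; Δ=(0.3522−0.9706)/(102.7200−61.4400)=-0.0150; B=V−Δ·S=1.8722
The time-0 hedge costs 0.4342, which is the no-arbitrage price.

(0,0): Delta=-0.0150 Bond=1.8722
(1,0): Delta=0.0000 Bond=0.9706
(1,1): Delta=-0.0164 Bond=2.0402
(2,0): Delta=0.0000 Bond=0.9803
(2,1): Delta=0.0000 Bond=0.9803
(2,2): Delta=-0.0180 Bond=2.2358
(3,0): Delta=0.0000 Bond=0.9901
(3,1): Delta=0.0000 Bond=0.9901
(3,2): Delta=0.0000 Bond=0.9901
(3,3): Delta=-0.0198 Bond=2.4637
V0=0.4342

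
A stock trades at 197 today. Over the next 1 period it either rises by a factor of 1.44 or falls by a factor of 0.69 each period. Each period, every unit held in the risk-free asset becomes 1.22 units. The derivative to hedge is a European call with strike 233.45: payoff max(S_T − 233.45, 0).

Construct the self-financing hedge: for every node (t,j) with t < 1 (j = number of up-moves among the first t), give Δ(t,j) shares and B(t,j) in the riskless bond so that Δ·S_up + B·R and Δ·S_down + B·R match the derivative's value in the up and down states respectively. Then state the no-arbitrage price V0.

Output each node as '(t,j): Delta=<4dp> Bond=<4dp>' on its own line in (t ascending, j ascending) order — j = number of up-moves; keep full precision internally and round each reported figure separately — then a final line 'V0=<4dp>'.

(0,0): Delta=0.3400 Bond=-37.8784
V0=29.0950

The replicating-portfolio and risk-neutral prices coincide; use p* = (1.22−0.69)/(1.44−0.69) = 0.7067 for the latter.
At expiry t=1: V(1,0)=0.0000, V(1,1)=50.2300
Node (0,0) S=197.0000: V=(p*·50.2300+(1−p*)·0.0000)/1.22=29.0950; Δ=(50.2300−0.0000)/(283.6800−135.9300)=0.3400; B=V−Δ·S=-37.8784
The time-0 hedge costs 29.0950, which is the no-arbitrage price.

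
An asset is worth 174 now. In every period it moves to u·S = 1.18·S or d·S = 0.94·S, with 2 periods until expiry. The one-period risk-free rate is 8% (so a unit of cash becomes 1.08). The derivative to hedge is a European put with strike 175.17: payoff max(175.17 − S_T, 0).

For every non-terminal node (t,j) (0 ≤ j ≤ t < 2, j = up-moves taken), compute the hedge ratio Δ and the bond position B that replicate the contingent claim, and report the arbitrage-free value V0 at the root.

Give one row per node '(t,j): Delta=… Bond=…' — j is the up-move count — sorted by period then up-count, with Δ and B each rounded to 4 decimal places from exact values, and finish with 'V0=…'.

Under the risk-neutral measure, an up-move has probability p* = (R−d)/(u−d) = 0.5833 and values discount at R = 1.08.
Terminal values V(2,·): V(2,0)=21.4236, V(2,1)=0.0000, V(2,2)=0.0000
(1,0): S=163.5600. Δ = (V_up−V_dn)/(S_up−S_dn) = (0.0000−21.4236)/(193.0008−153.7464) = -0.5458. V = [p*·0.0000 + (1−p*)·21.4236]/1.08 = 8.2653. B = V − Δ·S = 97.5303.
(1,1): S=205.3200. Δ = (V_up−V_dn)/(S_up−S_dn) = (0.0000−0.0000)/(242.2776−193.0008) = 0.0000. V = [p*·0.0000 + (1−p*)·0.0000]/1.08 = 0.0000. B = V − Δ·S = 0.0000.
(0,0): S=174.0000. Δ = (V_up−V_dn)/(S_up−S_dn) = (0.0000−8.2653)/(205.3200−163.5600) = -0.1979. V = [p*·0.0000 + (1−p*)·8.2653]/1.08 = 3.1888. B = V − Δ·S = 37.6274.
Self-financing check: at every node Δ·S+B equals the discounted successor values.

(0,0): Delta=-0.1979 Bond=37.6274
(1,0): Delta=-0.5458 Bond=97.5303
(1,1): Delta=0.0000 Bond=0.0000
V0=3.1888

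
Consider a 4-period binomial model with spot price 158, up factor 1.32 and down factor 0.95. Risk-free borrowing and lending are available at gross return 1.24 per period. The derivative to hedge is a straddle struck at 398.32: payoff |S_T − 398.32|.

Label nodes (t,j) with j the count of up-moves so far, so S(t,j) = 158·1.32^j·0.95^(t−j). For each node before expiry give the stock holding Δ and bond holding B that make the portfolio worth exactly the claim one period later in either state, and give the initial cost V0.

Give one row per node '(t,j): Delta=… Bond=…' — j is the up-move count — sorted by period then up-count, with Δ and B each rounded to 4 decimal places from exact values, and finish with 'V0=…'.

No-arbitrage ⇒ martingale measure with p* = (R−d)/(u−d) = 0.7838.
Terminal payoffs: V(4,0)=269.6280, V(4,1)=219.5059, V(4,2)=149.8625, V(4,3)=53.0948, V(4,4)=81.3613
Node (3,0) S=135.4652: V=(p*·219.5059+(1−p*)·269.6280)/1.24=185.7606; Δ=(219.5059−269.6280)/(178.8141−128.6920)=-1.0000; B=V−Δ·S=321.2258
Node (3,1) S=188.2254: V=(p*·149.8625+(1−p*)·219.5059)/1.24=133.0004; Δ=(149.8625−219.5059)/(248.4575−178.8141)=-1.0000; B=V−Δ·S=321.2258
Node (3,2) S=261.5342: V=(p*·53.0948+(1−p*)·149.8625)/1.24=59.6916; Δ=(53.0948−149.8625)/(345.2252−248.4575)=-1.0000; B=V−Δ·S=321.2258
Node (3,3) S=363.3949: V=(p*·81.3613+(1−p*)·53.0948)/1.24=60.6852; Δ=(81.3613−53.0948)/(479.6813−345.2252)=0.2102; B=V−Δ·S=-15.7108
Node (2,0) S=142.5950: V=(p*·133.0004+(1−p*)·185.7606)/1.24=116.4581; Δ=(133.0004−185.7606)/(188.2254−135.4652)=-1.0000; B=V−Δ·S=259.0531
Node (2,1) S=198.1320: V=(p*·59.6916+(1−p*)·133.0004)/1.24=60.9211; Δ=(59.6916−133.0004)/(261.5342−188.2254)=-1.0000; B=V−Δ·S=259.0531
Node (2,2) S=275.2992: V=(p*·60.6852+(1−p*)·59.6916)/1.24=48.7664; Δ=(60.6852−59.6916)/(363.3949−261.5342)=0.0098; B=V−Δ·S=46.0809
Node (1,0) S=150.1000: V=(p*·60.9211+(1−p*)·116.4581)/1.24=58.8138; Δ=(60.9211−116.4581)/(198.1320−142.5950)=-1.0000; B=V−Δ·S=208.9138
Node (1,1) S=208.5600: V=(p*·48.7664+(1−p*)·60.9211)/1.24=41.4471; Δ=(48.7664−60.9211)/(275.2992−198.1320)=-0.1575; B=V−Δ·S=74.2975
Node (0,0) S=158.0000: V=(p*·41.4471+(1−p*)·58.8138)/1.24=36.4533; Δ=(41.4471−58.8138)/(208.5600−150.1000)=-0.2971; B=V−Δ·S=83.3901
Self-financing check: at every node Δ·S+B equals the discounted successor values.

(0,0): Delta=-0.2971 Bond=83.3901
(1,0): Delta=-1.0000 Bond=208.9138
(1,1): Delta=-0.1575 Bond=74.2975
(2,0): Delta=-1.0000 Bond=259.0531
(2,1): Delta=-1.0000 Bond=259.0531
(2,2): Delta=0.0098 Bond=46.0809
(3,0): Delta=-1.0000 Bond=321.2258
(3,1): Delta=-1.0000 Bond=321.2258
(3,2): Delta=-1.0000 Bond=321.2258
(3,3): Delta=0.2102 Bond=-15.7108
V0=36.4533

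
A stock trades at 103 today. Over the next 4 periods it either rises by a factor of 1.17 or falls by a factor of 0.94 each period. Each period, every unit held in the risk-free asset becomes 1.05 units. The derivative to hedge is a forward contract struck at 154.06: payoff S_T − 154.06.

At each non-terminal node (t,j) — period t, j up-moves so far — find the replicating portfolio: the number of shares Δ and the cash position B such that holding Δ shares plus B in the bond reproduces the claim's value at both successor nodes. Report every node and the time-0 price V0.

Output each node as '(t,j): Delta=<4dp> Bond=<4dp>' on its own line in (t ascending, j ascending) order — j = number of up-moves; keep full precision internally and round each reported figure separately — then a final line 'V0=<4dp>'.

(0,0): Delta=1.0000 Bond=-126.7455
(1,0): Delta=1.0000 Bond=-133.0828
(1,1): Delta=1.0000 Bond=-133.0828
(2,0): Delta=1.0000 Bond=-139.7370
(2,1): Delta=1.0000 Bond=-139.7370
(2,2): Delta=1.0000 Bond=-139.7370
(3,0): Delta=1.0000 Bond=-146.7238
(3,1): Delta=1.0000 Bond=-146.7238
(3,2): Delta=1.0000 Bond=-146.7238
(3,3): Delta=1.0000 Bond=-146.7238
V0=-23.7455

No-arbitrage ⇒ martingale measure with p* = (R−d)/(u−d) = 0.4783.
Payoff layer (t=4): V(4,0)=-73.6429, V(4,1)=-53.9663, V(4,2)=-29.4753, V(4,3)=1.0082, V(4,4)=38.9504
Node (3,0) S=85.5502: V=(p*·-53.9663+(1−p*)·-73.6429)/1.05=-61.1737; Δ=(-53.9663−-73.6429)/(100.0937−80.4171)=1.0000; B=V−Δ·S=-146.7238
Node (3,1) S=106.4826: V=(p*·-29.4753+(1−p*)·-53.9663)/1.05=-40.2412; Δ=(-29.4753−-53.9663)/(124.5847−100.0937)=1.0000; B=V−Δ·S=-146.7238
Node (3,2) S=132.5369: V=(p*·1.0082+(1−p*)·-29.4753)/1.05=-14.1869; Δ=(1.0082−-29.4753)/(155.0682−124.5847)=1.0000; B=V−Δ·S=-146.7238
Node (3,3) S=164.9661: V=(p*·38.9504+(1−p*)·1.0082)/1.05=18.2423; Δ=(38.9504−1.0082)/(193.0104−155.0682)=1.0000; B=V−Δ·S=-146.7238
Node (2,0) S=91.0108: V=(p*·-40.2412+(1−p*)·-61.1737)/1.05=-48.7262; Δ=(-40.2412−-61.1737)/(106.4826−85.5502)=1.0000; B=V−Δ·S=-139.7370
Node (2,1) S=113.2794: V=(p*·-14.1869+(1−p*)·-40.2412)/1.05=-26.4576; Δ=(-14.1869−-40.2412)/(132.5369−106.4826)=1.0000; B=V−Δ·S=-139.7370
Node (2,2) S=140.9967: V=(p*·18.2423+(1−p*)·-14.1869)/1.05=1.2597; Δ=(18.2423−-14.1869)/(164.9661−132.5369)=1.0000; B=V−Δ·S=-139.7370
Node (1,0) S=96.8200: V=(p*·-26.4576+(1−p*)·-48.7262)/1.05=-36.2628; Δ=(-26.4576−-48.7262)/(113.2794−91.0108)=1.0000; B=V−Δ·S=-133.0828
Node (1,1) S=120.5100: V=(p*·1.2597+(1−p*)·-26.4576)/1.05=-12.5728; Δ=(1.2597−-26.4576)/(140.9967−113.2794)=1.0000; B=V−Δ·S=-133.0828
Node (0,0) S=103.0000: V=(p*·-12.5728+(1−p*)·-36.2628)/1.05=-23.7455; Δ=(-12.5728−-36.2628)/(120.5100−96.8200)=1.0000; B=V−Δ·S=-126.7455
Check: Δ(0,0)·S0 + B(0,0) = -23.7455 = V0.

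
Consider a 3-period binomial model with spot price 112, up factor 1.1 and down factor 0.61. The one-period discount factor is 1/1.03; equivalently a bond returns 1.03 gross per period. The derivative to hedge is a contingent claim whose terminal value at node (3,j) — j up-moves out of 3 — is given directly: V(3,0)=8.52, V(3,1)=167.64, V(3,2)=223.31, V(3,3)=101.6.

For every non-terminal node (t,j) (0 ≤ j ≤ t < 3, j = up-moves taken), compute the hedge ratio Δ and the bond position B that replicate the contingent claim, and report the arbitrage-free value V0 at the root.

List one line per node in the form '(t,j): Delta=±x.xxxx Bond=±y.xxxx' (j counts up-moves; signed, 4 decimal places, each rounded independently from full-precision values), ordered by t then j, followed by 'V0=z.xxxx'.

(0,0): Delta=-1.2459 Bond=270.5126
(1,0): Delta=2.0431 Bond=53.9234
(1,1): Delta=-1.5499 Bond=316.0788
(2,0): Delta=7.7920 Bond=-184.0468
(2,1): Delta=1.5118 Bond=95.4724
(2,2): Delta=-1.8328 Bond=363.9093
V0=130.9723

No-arbitrage ⇒ martingale measure with p* = (R−d)/(u−d) = 0.8571.
At expiry t=3: V(3,0)=8.5200, V(3,1)=167.6400, V(3,2)=223.3100, V(3,3)=101.6000
(2,0): S=41.6752. Δ = (V_up−V_dn)/(S_up−S_dn) = (167.6400−8.5200)/(45.8427−25.4219) = 7.7920. V = [p*·167.6400 + (1−p*)·8.5200]/1.03 = 140.6879. B = V − Δ·S = -184.0468.
(2,1): S=75.1520. Δ = (V_up−V_dn)/(S_up−S_dn) = (223.3100−167.6400)/(82.6672−45.8427) = 1.5118. V = [p*·223.3100 + (1−p*)·167.6400]/1.03 = 209.0846. B = V − Δ·S = 95.4724.
(2,2): S=135.5200. Δ = (V_up−V_dn)/(S_up−S_dn) = (101.6000−223.3100)/(149.0720−82.6672) = -1.8328. V = [p*·101.6000 + (1−p*)·223.3100]/1.03 = 115.5215. B = V − Δ·S = 363.9093.
(1,0): S=68.3200. Δ = (V_up−V_dn)/(S_up−S_dn) = (209.0846−140.6879)/(75.1520−41.6752) = 2.0431. V = [p*·209.0846 + (1−p*)·140.6879]/1.03 = 193.5084. B = V − Δ·S = 53.9234.
(1,1): S=123.2000. Δ = (V_up−V_dn)/(S_up−S_dn) = (115.5215−209.0846)/(135.5200−75.1520) = -1.5499. V = [p*·115.5215 + (1−p*)·209.0846]/1.03 = 125.1336. B = V − Δ·S = 316.0788.
(0,0): S=112.0000. Δ = (V_up−V_dn)/(S_up−S_dn) = (125.1336−193.5084)/(123.2000−68.3200) = -1.2459. V = [p*·125.1336 + (1−p*)·193.5084]/1.03 = 130.9723. B = V − Δ·S = 270.5126.
Each (Δ,B) replicates both successor values, so the strategy is self-financing and V0 is arbitrage-free.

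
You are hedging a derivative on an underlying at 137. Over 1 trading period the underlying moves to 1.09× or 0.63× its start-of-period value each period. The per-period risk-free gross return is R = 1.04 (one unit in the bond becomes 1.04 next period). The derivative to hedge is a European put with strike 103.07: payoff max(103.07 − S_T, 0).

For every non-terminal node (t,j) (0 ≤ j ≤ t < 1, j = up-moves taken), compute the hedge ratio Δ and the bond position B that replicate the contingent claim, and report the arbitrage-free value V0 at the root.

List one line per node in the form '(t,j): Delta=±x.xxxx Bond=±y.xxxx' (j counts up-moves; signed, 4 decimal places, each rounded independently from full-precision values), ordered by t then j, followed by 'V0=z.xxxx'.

(0,0): Delta=-0.2659 Bond=38.1865
V0=1.7517

No-arbitrage ⇒ martingale measure with p* = (R−d)/(u−d) = 0.8913.
Terminal values V(1,·): V(1,0)=16.7600, V(1,1)=0.0000
Node (0,0) S=137.0000: V=(p*·0.0000+(1−p*)·16.7600)/1.04=1.7517; Δ=(0.0000−16.7600)/(149.3300−86.3100)=-0.2659; B=V−Δ·S=38.1865
Self-financing check: at every node Δ·S+B equals the discounted successor values.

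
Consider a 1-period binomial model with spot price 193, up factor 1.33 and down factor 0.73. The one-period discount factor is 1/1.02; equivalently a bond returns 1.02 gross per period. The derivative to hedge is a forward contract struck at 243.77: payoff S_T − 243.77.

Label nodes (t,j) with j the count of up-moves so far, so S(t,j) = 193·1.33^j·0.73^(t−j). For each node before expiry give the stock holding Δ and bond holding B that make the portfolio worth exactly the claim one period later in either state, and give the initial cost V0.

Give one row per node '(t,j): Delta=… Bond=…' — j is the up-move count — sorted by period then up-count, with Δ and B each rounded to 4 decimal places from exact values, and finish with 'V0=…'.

Under the risk-neutral measure, an up-move has probability p* = (R−d)/(u−d) = 0.4833 and values discount at R = 1.02.
Payoff layer (t=1): V(1,0)=-102.8800, V(1,1)=12.9200
Node (0,0) S=193.0000: V=(p*·12.9200+(1−p*)·-102.8800)/1.02=-45.9902; Δ=(12.9200−-102.8800)/(256.6900−140.8900)=1.0000; B=V−Δ·S=-238.9902
Self-financing check: at every node Δ·S+B equals the discounted successor values.

(0,0): Delta=1.0000 Bond=-238.9902
V0=-45.9902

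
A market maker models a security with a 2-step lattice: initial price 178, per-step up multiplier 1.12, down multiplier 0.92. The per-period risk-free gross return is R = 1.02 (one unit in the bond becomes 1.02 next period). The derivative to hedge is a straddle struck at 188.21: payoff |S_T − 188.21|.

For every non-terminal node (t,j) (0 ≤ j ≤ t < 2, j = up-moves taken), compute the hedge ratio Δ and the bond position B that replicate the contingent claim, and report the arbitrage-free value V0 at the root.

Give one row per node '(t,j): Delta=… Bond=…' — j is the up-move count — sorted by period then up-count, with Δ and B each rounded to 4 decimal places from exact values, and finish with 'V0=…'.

(0,0): Delta=-0.0341 Bond=25.8298
(1,0): Delta=-1.0000 Bond=184.5196
(1,1): Delta=0.7593 Bond=-131.8269
V0=19.7572

Under the risk-neutral measure, an up-move has probability p* = (R−d)/(u−d) = 0.5000 and values discount at R = 1.02.
Terminal values V(2,·): V(2,0)=37.5508, V(2,1)=4.7988, V(2,2)=35.0732
(1,0): S=163.7600. Δ = (V_up−V_dn)/(S_up−S_dn) = (4.7988−37.5508)/(183.4112−150.6592) = -1.0000. V = [p*·4.7988 + (1−p*)·37.5508]/1.02 = 20.7596. B = V − Δ·S = 184.5196.
(1,1): S=199.3600. Δ = (V_up−V_dn)/(S_up−S_dn) = (35.0732−4.7988)/(223.2832−183.4112) = 0.7593. V = [p*·35.0732 + (1−p*)·4.7988]/1.02 = 19.5451. B = V − Δ·S = -131.8269.
(0,0): S=178.0000. Δ = (V_up−V_dn)/(S_up−S_dn) = (19.5451−20.7596)/(199.3600−163.7600) = -0.0341. V = [p*·19.5451 + (1−p*)·20.7596]/1.02 = 19.7572. B = V − Δ·S = 25.8298.
Root portfolio cost Δ·178+B reproduces V0=19.7572.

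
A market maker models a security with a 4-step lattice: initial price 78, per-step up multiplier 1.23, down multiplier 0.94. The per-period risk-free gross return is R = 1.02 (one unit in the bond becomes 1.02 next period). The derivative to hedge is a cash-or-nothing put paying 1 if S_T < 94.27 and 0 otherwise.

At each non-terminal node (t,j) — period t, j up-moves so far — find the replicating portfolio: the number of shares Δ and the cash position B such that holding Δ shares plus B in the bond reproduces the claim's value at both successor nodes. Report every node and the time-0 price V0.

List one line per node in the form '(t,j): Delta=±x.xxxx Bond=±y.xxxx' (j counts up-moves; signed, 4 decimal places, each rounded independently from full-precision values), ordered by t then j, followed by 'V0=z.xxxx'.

(0,0): Delta=-0.0181 Bond=2.0512
(1,0): Delta=-0.0181 Bond=2.0909
(1,1): Delta=-0.0181 Bond=2.0958
(2,0): Delta=-0.0135 Bond=1.8206
(2,1): Delta=-0.0271 Bond=2.9521
(2,2): Delta=0.0000 Bond=0.0000
(3,0): Delta=0.0000 Bond=0.9804
(3,1): Delta=-0.0407 Bond=4.1582
(3,2): Delta=0.0000 Bond=0.0000
(3,3): Delta=0.0000 Bond=0.0000
V0=0.6411

No-arbitrage ⇒ martingale measure with p* = (R−d)/(u−d) = 0.2759.
Terminal values V(4,·): V(4,0)=1.0000, V(4,1)=1.0000, V(4,2)=0.0000, V(4,3)=0.0000, V(4,4)=0.0000
(3,0): S=64.7856. Δ = (V_up−V_dn)/(S_up−S_dn) = (1.0000−1.0000)/(79.6862−60.8984) = 0.0000. V = [p*·1.0000 + (1−p*)·1.0000]/1.02 = 0.9804. B = V − Δ·S = 0.9804.
(3,1): S=84.7726. Δ = (V_up−V_dn)/(S_up−S_dn) = (0.0000−1.0000)/(104.2703−79.6862) = -0.0407. V = [p*·0.0000 + (1−p*)·1.0000]/1.02 = 0.7099. B = V − Δ·S = 4.1582.
(3,2): S=110.9258. Δ = (V_up−V_dn)/(S_up−S_dn) = (0.0000−0.0000)/(136.4388−104.2703) = 0.0000. V = [p*·0.0000 + (1−p*)·0.0000]/1.02 = 0.0000. B = V − Δ·S = 0.0000.
(3,3): S=145.1476. Δ = (V_up−V_dn)/(S_up−S_dn) = (0.0000−0.0000)/(178.5316−136.4388) = 0.0000. V = [p*·0.0000 + (1−p*)·0.0000]/1.02 = 0.0000. B = V − Δ·S = 0.0000.
(2,0): S=68.9208. Δ = (V_up−V_dn)/(S_up−S_dn) = (0.7099−0.9804)/(84.7726−64.7856) = -0.0135. V = [p*·0.7099 + (1−p*)·0.9804]/1.02 = 0.8880. B = V − Δ·S = 1.8206.
(2,1): S=90.1836. Δ = (V_up−V_dn)/(S_up−S_dn) = (0.0000−0.7099)/(110.9258−84.7726) = -0.0271. V = [p*·0.0000 + (1−p*)·0.7099]/1.02 = 0.5040. B = V − Δ·S = 2.9521.
(2,2): S=118.0062. Δ = (V_up−V_dn)/(S_up−S_dn) = (0.0000−0.0000)/(145.1476−110.9258) = 0.0000. V = [p*·0.0000 + (1−p*)·0.0000]/1.02 = 0.0000. B = V − Δ·S = 0.0000.
(1,0): S=73.3200. Δ = (V_up−V_dn)/(S_up−S_dn) = (0.5040−0.8880)/(90.1836−68.9208) = -0.0181. V = [p*·0.5040 + (1−p*)·0.8880]/1.02 = 0.7668. B = V − Δ·S = 2.0909.
(1,1): S=95.9400. Δ = (V_up−V_dn)/(S_up−S_dn) = (0.0000−0.5040)/(118.0062−90.1836) = -0.0181. V = [p*·0.0000 + (1−p*)·0.5040]/1.02 = 0.3578. B = V − Δ·S = 2.0958.
(0,0): S=78.0000. Δ = (V_up−V_dn)/(S_up−S_dn) = (0.3578−0.7668)/(95.9400−73.3200) = -0.0181. V = [p*·0.3578 + (1−p*)·0.7668]/1.02 = 0.6411. B = V − Δ·S = 2.0512.
The time-0 hedge costs 0.6411, which is the no-arbitrage price.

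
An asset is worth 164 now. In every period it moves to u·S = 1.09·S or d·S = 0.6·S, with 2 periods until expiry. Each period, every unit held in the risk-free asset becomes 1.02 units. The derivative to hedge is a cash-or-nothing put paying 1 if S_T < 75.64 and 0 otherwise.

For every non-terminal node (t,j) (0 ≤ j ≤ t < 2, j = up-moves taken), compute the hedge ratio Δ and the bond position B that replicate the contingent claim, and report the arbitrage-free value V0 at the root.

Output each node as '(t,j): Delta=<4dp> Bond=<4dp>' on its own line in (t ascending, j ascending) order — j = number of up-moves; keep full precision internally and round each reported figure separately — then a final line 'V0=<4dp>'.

(0,0): Delta=-0.0017 Bond=0.3054
(1,0): Delta=-0.0207 Bond=2.1809
(1,1): Delta=0.0000 Bond=0.0000
V0=0.0196

Risk-neutral probability p* = (R−d)/(u−d) = (1.02−0.6)/(1.09−0.6) = 0.8571.
At expiry t=2: V(2,0)=1.0000, V(2,1)=0.0000, V(2,2)=0.0000
Node (1,0) S=98.4000: V=(p*·0.0000+(1−p*)·1.0000)/1.02=0.1401; Δ=(0.0000−1.0000)/(107.2560−59.0400)=-0.0207; B=V−Δ·S=2.1809
Node (1,1) S=178.7600: V=(p*·0.0000+(1−p*)·0.0000)/1.02=0.0000; Δ=(0.0000−0.0000)/(194.8484−107.2560)=0.0000; B=V−Δ·S=0.0000
Node (0,0) S=164.0000: V=(p*·0.0000+(1−p*)·0.1401)/1.02=0.0196; Δ=(0.0000−0.1401)/(178.7600−98.4000)=-0.0017; B=V−Δ·S=0.3054
Each (Δ,B) replicates both successor values, so the strategy is self-financing and V0 is arbitrage-free.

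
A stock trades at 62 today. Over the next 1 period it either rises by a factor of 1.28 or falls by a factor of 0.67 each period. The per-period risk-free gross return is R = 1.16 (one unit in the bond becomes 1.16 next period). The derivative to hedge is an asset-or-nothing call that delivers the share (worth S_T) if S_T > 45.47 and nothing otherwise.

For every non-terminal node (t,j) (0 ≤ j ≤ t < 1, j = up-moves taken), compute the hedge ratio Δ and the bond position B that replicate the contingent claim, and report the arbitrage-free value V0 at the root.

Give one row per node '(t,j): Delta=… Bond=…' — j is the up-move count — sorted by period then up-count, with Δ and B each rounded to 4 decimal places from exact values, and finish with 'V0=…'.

The replicating-portfolio and risk-neutral prices coincide; use p* = (1.16−0.67)/(1.28−0.67) = 0.8033 for the latter.
Terminal values V(1,·): V(1,0)=0.0000, V(1,1)=79.3600
  t=0,j=0: stock 62.0000 → up 79.3600 (V=79.3600), down 41.5400 (V=0.0000). Price 54.9553; hedge Δ=2.0984, bond B=-75.1430.
Self-financing check: at every node Δ·S+B equals the discounted successor values.

(0,0): Delta=2.0984 Bond=-75.1430
V0=54.9553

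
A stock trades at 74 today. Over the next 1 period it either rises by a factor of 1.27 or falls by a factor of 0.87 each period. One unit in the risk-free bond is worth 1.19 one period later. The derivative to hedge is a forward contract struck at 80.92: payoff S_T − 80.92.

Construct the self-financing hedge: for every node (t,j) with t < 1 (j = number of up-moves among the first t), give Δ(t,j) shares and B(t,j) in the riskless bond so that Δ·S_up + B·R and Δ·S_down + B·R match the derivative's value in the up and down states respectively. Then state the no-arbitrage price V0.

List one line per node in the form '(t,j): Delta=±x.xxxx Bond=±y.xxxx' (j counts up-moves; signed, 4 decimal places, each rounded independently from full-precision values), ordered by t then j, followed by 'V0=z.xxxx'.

(0,0): Delta=1.0000 Bond=-68.0000
V0=6.0000

Under the risk-neutral measure, an up-move has probability p* = (R−d)/(u−d) = 0.8000 and values discount at R = 1.19.
At expiry t=1: V(1,0)=-16.5400, V(1,1)=13.0600
(0,0): S=74.0000. Δ = (V_up−V_dn)/(S_up−S_dn) = (13.0600−-16.5400)/(93.9800−64.3800) = 1.0000. V = [p*·13.0600 + (1−p*)·-16.5400]/1.19 = 6.0000. B = V − Δ·S = -68.0000.
Self-financing check: at every node Δ·S+B equals the discounted successor values.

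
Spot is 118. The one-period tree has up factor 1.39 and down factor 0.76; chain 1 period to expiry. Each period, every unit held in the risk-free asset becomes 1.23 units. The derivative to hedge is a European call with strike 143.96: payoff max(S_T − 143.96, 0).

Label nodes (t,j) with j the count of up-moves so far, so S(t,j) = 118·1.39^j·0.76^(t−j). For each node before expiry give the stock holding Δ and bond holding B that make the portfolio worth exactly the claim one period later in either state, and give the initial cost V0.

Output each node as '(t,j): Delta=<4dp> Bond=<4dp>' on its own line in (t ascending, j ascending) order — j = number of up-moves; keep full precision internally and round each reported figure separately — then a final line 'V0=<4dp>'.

(0,0): Delta=0.2698 Bond=-19.6743
V0=12.1670

Under the risk-neutral measure, an up-move has probability p* = (R−d)/(u−d) = 0.7460 and values discount at R = 1.23.
Terminal values V(1,·): V(1,0)=0.0000, V(1,1)=20.0600
  t=0,j=0: stock 118.0000 → up 164.0200 (V=20.0600), down 89.6800 (V=0.0000). Price 12.1670; hedge Δ=0.2698, bond B=-19.6743.
Root portfolio cost Δ·118+B reproduces V0=12.1670.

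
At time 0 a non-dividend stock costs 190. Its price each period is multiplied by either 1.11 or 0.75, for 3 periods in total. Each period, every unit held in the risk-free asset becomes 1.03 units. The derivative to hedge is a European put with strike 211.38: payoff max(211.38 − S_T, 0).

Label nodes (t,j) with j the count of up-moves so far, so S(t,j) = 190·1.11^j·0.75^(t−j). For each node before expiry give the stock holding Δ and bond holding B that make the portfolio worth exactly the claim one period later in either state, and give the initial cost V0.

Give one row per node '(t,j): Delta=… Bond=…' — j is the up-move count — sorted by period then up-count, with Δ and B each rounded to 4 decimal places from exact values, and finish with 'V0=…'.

(0,0): Delta=-0.5959 Bond=137.5403
(1,0): Delta=-1.0000 Bond=199.2459
(1,1): Delta=-0.5179 Bond=125.2152
(2,0): Delta=-1.0000 Bond=205.2233
(2,1): Delta=-1.0000 Bond=205.2233
(2,2): Delta=-0.4249 Bond=107.1855
V0=24.3129

The replicating-portfolio and risk-neutral prices coincide; use p* = (1.03−0.75)/(1.11−0.75) = 0.7778 for the latter.
Terminal payoffs: V(3,0)=131.2237, V(3,1)=92.7487, V(3,2)=35.8057, V(3,3)=0.0000
  t=2,j=0: stock 106.8750 → up 118.6313 (V=92.7487), down 80.1562 (V=131.2237). Price 98.3483; hedge Δ=-1.0000, bond B=205.2233.
  t=2,j=1: stock 158.1750 → up 175.5743 (V=35.8057), down 118.6313 (V=92.7487). Price 47.0483; hedge Δ=-1.0000, bond B=205.2233.
  t=2,j=2: stock 234.0990 → up 259.8499 (V=0.0000), down 175.5743 (V=35.8057). Price 7.7251; hedge Δ=-0.4249, bond B=107.1855.
  t=1,j=0: stock 142.5000 → up 158.1750 (V=47.0483), down 106.8750 (V=98.3483). Price 56.7459; hedge Δ=-1.0000, bond B=199.2459.
  t=1,j=1: stock 210.9000 → up 234.0990 (V=7.7251), down 158.1750 (V=47.0483). Price 15.9841; hedge Δ=-0.5179, bond B=125.2152.
  t=0,j=0: stock 190.0000 → up 210.9000 (V=15.9841), down 142.5000 (V=56.7459). Price 24.3129; hedge Δ=-0.5959, bond B=137.5403.
Self-financing check: at every node Δ·S+B equals the discounted successor values.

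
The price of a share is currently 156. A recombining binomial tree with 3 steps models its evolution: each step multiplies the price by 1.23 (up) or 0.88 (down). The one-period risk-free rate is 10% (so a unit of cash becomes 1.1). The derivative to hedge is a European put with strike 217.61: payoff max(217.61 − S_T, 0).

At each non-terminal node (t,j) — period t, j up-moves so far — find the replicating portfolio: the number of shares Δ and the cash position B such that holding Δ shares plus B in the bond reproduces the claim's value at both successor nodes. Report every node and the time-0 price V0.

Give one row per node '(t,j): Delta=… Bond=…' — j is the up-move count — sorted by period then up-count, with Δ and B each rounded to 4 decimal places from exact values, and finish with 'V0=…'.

The replicating-portfolio and risk-neutral prices coincide; use p* = (1.1−0.88)/(1.23−0.88) = 0.6286 for the latter.
At expiry t=3: V(3,0)=111.3004, V(3,1)=69.0181, V(3,2)=9.9191, V(3,3)=0.0000
(2,0): S=120.8064. Δ = (V_up−V_dn)/(S_up−S_dn) = (69.0181−111.3004)/(148.5919−106.3096) = -1.0000. V = [p*·69.0181 + (1−p*)·111.3004]/1.1 = 77.0209. B = V − Δ·S = 197.8273.
(2,1): S=168.8544. Δ = (V_up−V_dn)/(S_up−S_dn) = (9.9191−69.0181)/(207.6909−148.5919) = -1.0000. V = [p*·9.9191 + (1−p*)·69.0181]/1.1 = 28.9729. B = V − Δ·S = 197.8273.
(2,2): S=236.0124. Δ = (V_up−V_dn)/(S_up−S_dn) = (0.0000−9.9191)/(290.2953−207.6909) = -0.1201. V = [p*·0.0000 + (1−p*)·9.9191]/1.1 = 3.3493. B = V − Δ·S = 31.6896.
(1,0): S=137.2800. Δ = (V_up−V_dn)/(S_up−S_dn) = (28.9729−77.0209)/(168.8544−120.8064) = -1.0000. V = [p*·28.9729 + (1−p*)·77.0209]/1.1 = 42.5630. B = V − Δ·S = 179.8430.
(1,1): S=191.8800. Δ = (V_up−V_dn)/(S_up−S_dn) = (3.3493−28.9729)/(236.0124−168.8544) = -0.3815. V = [p*·3.3493 + (1−p*)·28.9729]/1.1 = 11.6969. B = V − Δ·S = 84.9071.
(0,0): S=156.0000. Δ = (V_up−V_dn)/(S_up−S_dn) = (11.6969−42.5630)/(191.8800−137.2800) = -0.5653. V = [p*·11.6969 + (1−p*)·42.5630]/1.1 = 21.0559. B = V − Δ·S = 109.2446.
Self-financing check: at every node Δ·S+B equals the discounted successor values.

(0,0): Delta=-0.5653 Bond=109.2446
(1,0): Delta=-1.0000 Bond=179.8430
(1,1): Delta=-0.3815 Bond=84.9071
(2,0): Delta=-1.0000 Bond=197.8273
(2,1): Delta=-1.0000 Bond=197.8273
(2,2): Delta=-0.1201 Bond=31.6896
V0=21.0559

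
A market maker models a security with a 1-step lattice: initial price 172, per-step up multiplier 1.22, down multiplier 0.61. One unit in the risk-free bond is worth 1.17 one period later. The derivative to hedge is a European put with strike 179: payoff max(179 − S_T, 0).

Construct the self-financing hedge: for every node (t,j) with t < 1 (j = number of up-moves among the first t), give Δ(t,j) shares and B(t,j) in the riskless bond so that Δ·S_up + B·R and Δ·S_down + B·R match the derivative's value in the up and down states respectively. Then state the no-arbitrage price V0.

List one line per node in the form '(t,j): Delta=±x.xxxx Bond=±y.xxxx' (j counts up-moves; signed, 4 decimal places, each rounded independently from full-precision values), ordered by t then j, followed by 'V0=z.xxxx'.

(0,0): Delta=-0.7061 Bond=126.6325
V0=5.1899

Under the risk-neutral measure, an up-move has probability p* = (R−d)/(u−d) = 0.9180 and values discount at R = 1.17.
Terminal values V(1,·): V(1,0)=74.0800, V(1,1)=0.0000
Node (0,0) S=172.0000: V=(p*·0.0000+(1−p*)·74.0800)/1.17=5.1899; Δ=(0.0000−74.0800)/(209.8400−104.9200)=-0.7061; B=V−Δ·S=126.6325
The time-0 hedge costs 5.1899, which is the no-arbitrage price.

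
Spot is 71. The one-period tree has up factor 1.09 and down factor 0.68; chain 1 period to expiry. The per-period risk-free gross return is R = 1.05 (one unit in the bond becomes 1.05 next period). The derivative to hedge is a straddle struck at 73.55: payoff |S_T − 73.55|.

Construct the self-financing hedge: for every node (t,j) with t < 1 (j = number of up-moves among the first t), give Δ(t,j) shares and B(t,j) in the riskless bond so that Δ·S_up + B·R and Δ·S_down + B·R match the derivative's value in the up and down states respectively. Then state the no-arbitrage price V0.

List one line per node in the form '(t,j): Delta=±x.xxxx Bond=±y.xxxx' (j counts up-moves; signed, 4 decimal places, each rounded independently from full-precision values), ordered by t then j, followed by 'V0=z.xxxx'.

The replicating-portfolio and risk-neutral prices coincide; use p* = (1.05−0.68)/(1.09−0.68) = 0.9024 for the latter.
Payoff layer (t=1): V(1,0)=25.2700, V(1,1)=3.8400
Node (0,0) S=71.0000: V=(p*·3.8400+(1−p*)·25.2700)/1.05=5.6483; Δ=(3.8400−25.2700)/(77.3900−48.2800)=-0.7362; B=V−Δ·S=57.9166
The time-0 hedge costs 5.6483, which is the no-arbitrage price.

(0,0): Delta=-0.7362 Bond=57.9166
V0=5.6483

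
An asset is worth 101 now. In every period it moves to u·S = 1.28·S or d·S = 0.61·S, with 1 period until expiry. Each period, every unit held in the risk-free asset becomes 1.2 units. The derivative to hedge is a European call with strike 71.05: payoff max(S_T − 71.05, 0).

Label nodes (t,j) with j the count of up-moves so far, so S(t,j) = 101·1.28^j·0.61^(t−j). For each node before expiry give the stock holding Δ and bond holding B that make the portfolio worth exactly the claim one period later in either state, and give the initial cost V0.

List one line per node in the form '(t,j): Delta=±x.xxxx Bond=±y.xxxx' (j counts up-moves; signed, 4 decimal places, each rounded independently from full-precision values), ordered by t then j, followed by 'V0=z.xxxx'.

The replicating-portfolio and risk-neutral prices coincide; use p* = (1.2−0.61)/(1.28−0.61) = 0.8806 for the latter.
At expiry t=1: V(1,0)=0.0000, V(1,1)=58.2300
(0,0): S=101.0000. Δ = (V_up−V_dn)/(S_up−S_dn) = (58.2300−0.0000)/(129.2800−61.6100) = 0.8605. V = [p*·58.2300 + (1−p*)·0.0000]/1.2 = 42.7310. B = V − Δ·S = -44.1795.
Check: Δ(0,0)·S0 + B(0,0) = 42.7310 = V0.

(0,0): Delta=0.8605 Bond=-44.1795
V0=42.7310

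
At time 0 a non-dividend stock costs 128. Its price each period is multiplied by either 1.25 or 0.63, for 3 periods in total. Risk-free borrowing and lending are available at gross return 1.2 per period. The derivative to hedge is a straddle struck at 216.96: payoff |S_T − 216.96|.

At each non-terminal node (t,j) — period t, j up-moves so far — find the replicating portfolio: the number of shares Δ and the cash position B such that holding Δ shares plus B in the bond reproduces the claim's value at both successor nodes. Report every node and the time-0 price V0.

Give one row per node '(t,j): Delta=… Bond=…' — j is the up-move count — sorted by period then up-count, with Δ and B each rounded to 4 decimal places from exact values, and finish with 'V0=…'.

No-arbitrage ⇒ martingale measure with p* = (R−d)/(u−d) = 0.9194.
At expiry t=3: V(3,0)=184.9540, V(3,1)=153.4560, V(3,2)=90.9600, V(3,3)=33.0400
  t=2,j=0: stock 50.8032 → up 63.5040 (V=153.4560), down 32.0060 (V=184.9540). Price 129.9968; hedge Δ=-1.0000, bond B=180.8000.
  t=2,j=1: stock 100.8000 → up 126.0000 (V=90.9600), down 63.5040 (V=153.4560). Price 80.0000; hedge Δ=-1.0000, bond B=180.8000.
  t=2,j=2: stock 200.0000 → up 250.0000 (V=33.0400), down 126.0000 (V=90.9600). Price 31.4258; hedge Δ=-0.4671, bond B=124.8452.
  t=1,j=0: stock 80.6400 → up 100.8000 (V=80.0000), down 50.8032 (V=129.9968). Price 70.0267; hedge Δ=-1.0000, bond B=150.6667.
  t=1,j=1: stock 160.0000 → up 200.0000 (V=31.4258), down 100.8000 (V=80.0000). Price 29.4526; hedge Δ=-0.4897, bond B=107.7980.
  t=0,j=0: stock 128.0000 → up 160.0000 (V=29.4526), down 80.6400 (V=70.0267). Price 27.2706; hedge Δ=-0.5113, bond B=92.7127.
Each (Δ,B) replicates both successor values, so the strategy is self-financing and V0 is arbitrage-free.

(0,0): Delta=-0.5113 Bond=92.7127
(1,0): Delta=-1.0000 Bond=150.6667
(1,1): Delta=-0.4897 Bond=107.7980
(2,0): Delta=-1.0000 Bond=180.8000
(2,1): Delta=-1.0000 Bond=180.8000
(2,2): Delta=-0.4671 Bond=124.8452
V0=27.2706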